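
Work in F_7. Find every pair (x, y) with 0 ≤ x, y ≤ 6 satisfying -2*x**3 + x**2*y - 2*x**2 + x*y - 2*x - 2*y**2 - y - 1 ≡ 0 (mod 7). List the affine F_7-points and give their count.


Affine F_7-points: {(0, 5), (1, 0), (1, 4), (3, 1), (6, 4), (6, 6)}; count = 6.

For each of the 49 pairs (x, y) ∈ F_7², evaluate f(x, y) mod 7. Record the zeros.
  x = 0: [0↦6, 1↦3, 2↦3, 3↦6, 4↦5, 5↦0, 6↦5]  zeros at y ∈ {5}
  x = 1: [0↦0, 1↦6, 2↦1, 3↦6, 4↦0, 5↦4, 6↦4]  zeros at y ∈ {0, 4}
  x = 2: [0↦6, 1↦2, 2↦1, 3↦3, 4↦1, 5↦2, 6↦6]  zeros at y ∈ ∅
  x = 3: [0↦5, 1↦0, 2↦5, 3↦6, 4↦3, 5↦3, 6↦6]  zeros at y ∈ {1}
  x = 4: [0↦6, 1↦2, 2↦1, 3↦3, 4↦1, 5↦2, 6↦6]  zeros at y ∈ ∅
  x = 5: [0↦4, 1↦3, 2↦5, 3↦3, 4↦4, 5↦1, 6↦1]  zeros at y ∈ ∅
  x = 6: [0↦1, 1↦5, 2↦5, 3↦1, 4↦0, 5↦2, 6↦0]  zeros at y ∈ {4, 6}
Collecting zeros: affine points = {(0, 5), (1, 0), (1, 4), (3, 1), (6, 4), (6, 6)}.
Total count |C(F_7)_aff| = 6.


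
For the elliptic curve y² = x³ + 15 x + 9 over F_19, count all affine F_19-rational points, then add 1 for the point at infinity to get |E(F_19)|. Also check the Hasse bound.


Affine points = {(0, 3), (0, 16), (1, 5), (1, 14), (2, 3), (2, 16), (3, 9), (3, 10), (4, 0), (5, 0), (6, 7), (6, 12), (7, 1), (7, 18), (10, 0), (11, 2), (11, 17), (12, 6), (12, 13), (13, 8), (13, 11), (17, 3), (17, 16)}; affine count = 23; |E(F_19)| = 24.

Discriminant check: Δ ∝ 4a³ + 27b² = 4·15³ + 27·9² = 4·3375 + 27·81 ≡ 12 (mod 19). Nonzero ⇒ E is nonsingular.
For each x ∈ F_19, compute rhs = x³ + 15·x + 9 mod 19, then count y ∈ F_19 with y² ≡ rhs.
  x = 0: rhs = 9, matching y values: 3, 16 (2 points).
  x = 1: rhs = 6, matching y values: 5, 14 (2 points).
  x = 2: rhs = 9, matching y values: 3, 16 (2 points).
  x = 3: rhs = 5, matching y values: 9, 10 (2 points).
  x = 4: rhs = 0, matching y values: 0 (1 points).
  x = 5: rhs = 0, matching y values: 0 (1 points).
  x = 6: rhs = 11, matching y values: 7, 12 (2 points).
  x = 7: rhs = 1, matching y values: 1, 18 (2 points).
  x = 8: rhs = 14, matching y values: none (0 points).
  x = 9: rhs = 18, matching y values: none (0 points).
  x = 10: rhs = 0, matching y values: 0 (1 points).
  x = 11: rhs = 4, matching y values: 2, 17 (2 points).
  x = 12: rhs = 17, matching y values: 6, 13 (2 points).
  x = 13: rhs = 7, matching y values: 8, 11 (2 points).
  x = 14: rhs = 18, matching y values: none (0 points).
  x = 15: rhs = 18, matching y values: none (0 points).
  x = 16: rhs = 13, matching y values: none (0 points).
  x = 17: rhs = 9, matching y values: 3, 16 (2 points).
  x = 18: rhs = 12, matching y values: none (0 points).
Total affine count: 23.
Full point count |E(F_19)| = 23 + 1 = 24.
Hasse bound: |24 − (19+1)| = |4| = 4 ≤ 2√19 ≈ 8.7178 ✓.


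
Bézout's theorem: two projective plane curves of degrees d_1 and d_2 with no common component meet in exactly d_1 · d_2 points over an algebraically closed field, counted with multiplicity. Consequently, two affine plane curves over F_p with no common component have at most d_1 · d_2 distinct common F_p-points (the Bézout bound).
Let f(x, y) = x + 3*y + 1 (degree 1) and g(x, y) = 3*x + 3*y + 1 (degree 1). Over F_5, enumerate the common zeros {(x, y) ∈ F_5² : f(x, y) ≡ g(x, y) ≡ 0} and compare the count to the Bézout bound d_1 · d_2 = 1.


Common zeros: {(0, 3)}; count = 1; Bézout bound = 1.

deg(f) = 1, deg(g) = 1, so Bézout bound = 1.
Scan x ∈ F_5. For each x, list the y ∈ F_5 with f(x, y) ≡ 0 and those with g(x, y) ≡ 0 (mod 5); the common zeros in that column are the intersection.
  x = 0: f ≡ 0 at y ∈ {3}; g ≡ 0 at y ∈ {3}; common: {3}.
  x = 1: f ≡ 0 at y ∈ {1}; g ≡ 0 at y ∈ {2}; common: ∅.
  x = 2: f ≡ 0 at y ∈ {4}; g ≡ 0 at y ∈ {1}; common: ∅.
  x = 3: f ≡ 0 at y ∈ {2}; g ≡ 0 at y ∈ {0}; common: ∅.
  x = 4: f ≡ 0 at y ∈ {0}; g ≡ 0 at y ∈ {4}; common: ∅.
Collecting: common zeros = {(0, 3)}, so the count is 1.
Comparison with the Bézout bound: 1 ≤ 1 = deg(f)·deg(g), as expected for curves with no common component (the bound is attained).


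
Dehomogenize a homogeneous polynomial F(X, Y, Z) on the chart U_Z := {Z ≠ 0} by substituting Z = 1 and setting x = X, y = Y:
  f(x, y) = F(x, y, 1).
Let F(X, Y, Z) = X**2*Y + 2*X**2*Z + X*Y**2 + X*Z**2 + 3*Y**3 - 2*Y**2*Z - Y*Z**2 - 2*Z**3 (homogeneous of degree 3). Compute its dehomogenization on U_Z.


f(x, y) = x**2*y + 2*x**2 + x*y**2 + x + 3*y**3 - 2*y**2 - y - 2

On U_Z we set Z = 1. Each monomial c·X^i·Y^j·Z^k in F becomes c·x^i·y^j·1^k = c·x^i·y^j.
Substituting Z = 1: F(X, Y, 1) = x**2*y + 2*x**2 + x*y**2 + x + 3*y**3 - 2*y**2 - y - 2.
Note: deg(f) ≤ deg(F) = 3; strict inequality happens when F is divisible by Z (lost terms).


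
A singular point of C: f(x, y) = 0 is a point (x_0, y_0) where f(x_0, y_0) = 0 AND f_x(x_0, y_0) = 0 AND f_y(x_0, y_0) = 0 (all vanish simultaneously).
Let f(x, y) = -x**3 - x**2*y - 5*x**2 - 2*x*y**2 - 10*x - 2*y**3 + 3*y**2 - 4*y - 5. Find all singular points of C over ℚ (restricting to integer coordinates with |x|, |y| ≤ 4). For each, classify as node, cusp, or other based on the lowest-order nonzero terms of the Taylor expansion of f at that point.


Singular points: {(-2, 1)}; classification: cusp.

Compute partial derivatives:
  f_x = -3*x**2 - 2*x*y - 10*x - 2*y**2 - 10.
  f_y = -x**2 - 4*x*y - 6*y**2 + 6*y - 4.
Scan x_0 ∈ {−4, ..., 4}. For each x_0, f_y(x_0, y) is a polynomial in y; find its integer roots y ∈ {−4, ..., 4}, then test f_x and f at those candidates.
  x = -4: f_y(-4, y) = -6*y**2 + 22*y - 20; vanishes at y ∈ {2}. (-4, 2): f_x = -10 ≠ 0.
  x = -3: f_y(-3, y) = -6*y**2 + 18*y - 13; no integer root y with |y| ≤ 4.
  x = -2: f_y(-2, y) = -6*y**2 + 14*y - 8; vanishes at y ∈ {1}. (-2, 1): f_x = 0, f = 0 — SINGULAR.
  x = -1: f_y(-1, y) = -6*y**2 + 10*y - 5; no integer root y with |y| ≤ 4.
  x = 0: f_y(0, y) = -6*y**2 + 6*y - 4; no integer root y with |y| ≤ 4.
  x = 1: f_y(1, y) = -6*y**2 + 2*y - 5; no integer root y with |y| ≤ 4.
  x = 2: f_y(2, y) = -6*y**2 - 2*y - 8; no integer root y with |y| ≤ 4.
  x = 3: f_y(3, y) = -6*y**2 - 6*y - 13; no integer root y with |y| ≤ 4.
  x = 4: f_y(4, y) = -6*y**2 - 10*y - 20; no integer root y with |y| ≤ 4.
Only singular point on the grid: (-2, 1).
Classify: substitute x = -2 + u, y = 1 + v and expand: f = -u**3 - u**2*v - 2*u*v**2 - 2*v**3 + v**2.
No constant or linear terms (consistent with a singular point). Quadratic part: v**2. Cubic part: -u**3 - u**2*v - 2*u*v**2 - 2*v**3.
The quadratic part v**2 is a perfect square, so there is a single (double) tangent line v = 0, i.e. y = 1. Restricting the cubic part to that line (v = 0) leaves -u**3 ≠ 0, so f is not divisible by v and the branch is v² ≈ u**3 to lowest order — this is a cusp.
Classification: cusp.


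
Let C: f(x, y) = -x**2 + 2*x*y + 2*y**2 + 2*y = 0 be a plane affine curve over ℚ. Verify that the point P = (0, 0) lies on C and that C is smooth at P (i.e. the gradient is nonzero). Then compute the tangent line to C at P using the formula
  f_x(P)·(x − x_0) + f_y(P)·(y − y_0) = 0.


Tangent line at P: 2*y = 0.

Step 1: f(0, 0) = 0, so P lies on C.
Step 2: partial derivatives
  f_x(x, y) = -2*x + 2*y, f_y(x, y) = 2*x + 4*y + 2.
  f_x(P) = 0, f_y(P) = 2 (gradient nonzero, so P is smooth).
Step 3: tangent line at P: 0·(x − 0) + 2·(y − 0) = 0.
Expanding: 2*y = 0.


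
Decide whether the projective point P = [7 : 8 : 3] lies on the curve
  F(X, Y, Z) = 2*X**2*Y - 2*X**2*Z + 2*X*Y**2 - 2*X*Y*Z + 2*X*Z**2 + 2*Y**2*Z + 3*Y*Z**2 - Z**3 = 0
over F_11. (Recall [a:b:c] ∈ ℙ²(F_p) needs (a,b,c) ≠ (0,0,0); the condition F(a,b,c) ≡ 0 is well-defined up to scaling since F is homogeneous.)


F(7,8,3) ≡ 0 (mod 11); P is on the curve.

Evaluate F(7, 8, 3) term-by-term (mod 11).
  2*X**2*Y ↦ 2·49·8·1 = 784
  -2*X**2*Z ↦ -2·49·1·3 = -294
  2*X*Y**2 ↦ 2·7·64·1 = 896
  -2*X*Y*Z ↦ -2·7·8·3 = -336
  2*X*Z**2 ↦ 2·7·1·9 = 126
  2*Y**2*Z ↦ 2·1·64·3 = 384
  3*Y*Z**2 ↦ 3·1·8·9 = 216
  -Z**3 ↦ -1·1·1·27 = -27
Sum: F(7, 8, 3) = (784) + (-294) + (896) + (-336) + (126) + (384) + (216) + (-27) = 1749.
Reducing mod 11: 1749 ≡ 0 (mod 11).
Since F(a, b, c) ≡ 0 (mod 11), P lies on the curve.


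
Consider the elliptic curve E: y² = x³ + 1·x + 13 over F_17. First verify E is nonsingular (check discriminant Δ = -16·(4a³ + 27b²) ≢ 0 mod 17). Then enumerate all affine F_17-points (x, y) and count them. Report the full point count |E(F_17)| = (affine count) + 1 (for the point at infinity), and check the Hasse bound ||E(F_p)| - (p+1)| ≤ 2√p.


Affine points = {(0, 8), (0, 9), (1, 7), (1, 10), (3, 3), (3, 14), (4, 8), (4, 9), (12, 6), (12, 11), (13, 8), (13, 9), (14, 0)}; affine count = 13; |E(F_17)| = 14.

Discriminant check: Δ ∝ 4a³ + 27b² = 4·1³ + 27·13² = 4·1 + 27·169 ≡ 11 (mod 17). Nonzero ⇒ E is nonsingular.
For each x ∈ F_17, compute rhs = x³ + 1·x + 13 mod 17, then count y ∈ F_17 with y² ≡ rhs.
  x = 0: rhs = 13, matching y values: 8, 9 (2 points).
  x = 1: rhs = 15, matching y values: 7, 10 (2 points).
  x = 2: rhs = 6, matching y values: none (0 points).
  x = 3: rhs = 9, matching y values: 3, 14 (2 points).
  x = 4: rhs = 13, matching y values: 8, 9 (2 points).
  x = 5: rhs = 7, matching y values: none (0 points).
  x = 6: rhs = 14, matching y values: none (0 points).
  x = 7: rhs = 6, matching y values: none (0 points).
  x = 8: rhs = 6, matching y values: none (0 points).
  x = 9: rhs = 3, matching y values: none (0 points).
  x = 10: rhs = 3, matching y values: none (0 points).
  x = 11: rhs = 12, matching y values: none (0 points).
  x = 12: rhs = 2, matching y values: 6, 11 (2 points).
  x = 13: rhs = 13, matching y values: 8, 9 (2 points).
  x = 14: rhs = 0, matching y values: 0 (1 points).
  x = 15: rhs = 3, matching y values: none (0 points).
  x = 16: rhs = 11, matching y values: none (0 points).
Total affine count: 13.
Full point count |E(F_17)| = 13 + 1 = 14.
Hasse bound: |14 − (17+1)| = |-4| = 4 ≤ 2√17 ≈ 8.2462 ✓.


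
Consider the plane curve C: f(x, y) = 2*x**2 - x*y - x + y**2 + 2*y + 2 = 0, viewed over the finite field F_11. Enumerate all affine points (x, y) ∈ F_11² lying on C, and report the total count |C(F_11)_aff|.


Affine F_11-points: {(1, 5), (2, 5), (2, 6), (4, 3), (4, 10), (7, 6), (7, 10), (9, 3), (9, 4), (10, 4)}; count = 10.

For each of the 121 pairs (x, y) ∈ F_11², evaluate f(x, y) mod 11. Record the zeros.
  x = 0: [0↦2, 1↦5, 2↦10, 3↦6, 4↦4, 5↦4, 6↦6, 7↦10, 8↦5, 9↦2, 10↦1]  zeros at y ∈ ∅
  x = 1: [0↦3, 1↦5, 2↦9, 3↦4, 4↦1, 5↦0, 6↦1, 7↦4, 8↦9, 9↦5, 10↦3]  zeros at y ∈ {5}
  x = 2: [0↦8, 1↦9, 2↦1, 3↦6, 4↦2, 5↦0, 6↦0, 7↦2, 8↦6, 9↦1, 10↦9]  zeros at y ∈ {5, 6}
  x = 3: [0↦6, 1↦6, 2↦8, 3↦1, 4↦7, 5↦4, 6↦3, 7↦4, 8↦7, 9↦1, 10↦8]  zeros at y ∈ ∅
  x = 4: [0↦8, 1↦7, 2↦8, 3↦0, 4↦5, 5↦1, 6↦10, 7↦10, 8↦1, 9↦5, 10↦0]  zeros at y ∈ {3, 10}
  x = 5: [0↦3, 1↦1, 2↦1, 3↦3, 4↦7, 5↦2, 6↦10, 7↦9, 8↦10, 9↦2, 10↦7]  zeros at y ∈ ∅
  x = 6: [0↦2, 1↦10, 2↦9, 3↦10, 4↦2, 5↦7, 6↦3, 7↦1, 8↦1, 9↦3, 10↦7]  zeros at y ∈ ∅
  x = 7: [0↦5, 1↦1, 2↦10, 3↦10, 4↦1, 5↦5, 6↦0, 7↦8, 8↦7, 9↦8, 10↦0]  zeros at y ∈ {6, 10}
  x = 8: [0↦1, 1↦7, 2↦4, 3↦3, 4↦4, 5↦7, 6↦1, 7↦8, 8↦6, 9↦6, 10↦8]  zeros at y ∈ ∅
  x = 9: [0↦1, 1↦6, 2↦2, 3↦0, 4↦0, 5↦2, 6↦6, 7↦1, 8↦9, 9↦8, 10↦9]  zeros at y ∈ {3, 4}
  x = 10: [0↦5, 1↦9, 2↦4, 3↦1, 4↦0, 5↦1, 6↦4, 7↦9, 8↦5, 9↦3, 10↦3]  zeros at y ∈ {4}
Collecting zeros: affine points = {(1, 5), (2, 5), (2, 6), (4, 3), (4, 10), (7, 6), (7, 10), (9, 3), (9, 4), (10, 4)}.
Total count |C(F_11)_aff| = 10.


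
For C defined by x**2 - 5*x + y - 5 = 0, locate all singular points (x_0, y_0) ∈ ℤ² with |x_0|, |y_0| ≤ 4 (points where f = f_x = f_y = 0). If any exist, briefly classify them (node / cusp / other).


No singular points in the scanned grid; C is smooth there.

Compute partial derivatives:
  f_x = 2*x - 5.
  f_y = 1.
f_y = 1 is a nonzero constant, so f_y never vanishes: no point (x, y) can satisfy f = f_x = f_y = 0. In particular no (x, y) ∈ {−4, ..., 4}² is singular; the curve is smooth.


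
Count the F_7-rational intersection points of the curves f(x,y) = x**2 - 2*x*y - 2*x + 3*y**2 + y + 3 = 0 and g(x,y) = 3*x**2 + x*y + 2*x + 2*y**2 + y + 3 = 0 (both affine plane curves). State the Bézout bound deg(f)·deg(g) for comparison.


Common zeros: {(2, 5), (4, 6)}; count = 2; Bézout bound = 4.

deg(f) = 2, deg(g) = 2, so Bézout bound = 4.
Scan x ∈ F_7. For each x, list the y ∈ F_7 with f(x, y) ≡ 0 and those with g(x, y) ≡ 0 (mod 7); the common zeros in that column are the intersection.
  x = 0: f ≡ 0 at y ∈ {1}; g ≡ 0 at y ∈ ∅; common: ∅.
  x = 1: f ≡ 0 at y ∈ ∅; g ≡ 0 at y ∈ ∅; common: ∅.
  x = 2: f ≡ 0 at y ∈ {3, 5}; g ≡ 0 at y ∈ {4, 5}; common: {5}.
  x = 3: f ≡ 0 at y ∈ {5, 6}; g ≡ 0 at y ∈ {1, 4}; common: ∅.
  x = 4: f ≡ 0 at y ∈ {1, 6}; g ≡ 0 at y ∈ {2, 6}; common: {6}.
  x = 5: f ≡ 0 at y ∈ ∅; g ≡ 0 at y ∈ {5, 6}; common: ∅.
  x = 6: f ≡ 0 at y ∈ {3}; g ≡ 0 at y ∈ ∅; common: ∅.
Collecting: common zeros = {(2, 5), (4, 6)}, so the count is 2.
Comparison with the Bézout bound: 2 ≤ 4 = deg(f)·deg(g), as expected for curves with no common component (the affine F_7-count falls short of the bound because intersections may lie at infinity, over extension fields, or carry multiplicity).


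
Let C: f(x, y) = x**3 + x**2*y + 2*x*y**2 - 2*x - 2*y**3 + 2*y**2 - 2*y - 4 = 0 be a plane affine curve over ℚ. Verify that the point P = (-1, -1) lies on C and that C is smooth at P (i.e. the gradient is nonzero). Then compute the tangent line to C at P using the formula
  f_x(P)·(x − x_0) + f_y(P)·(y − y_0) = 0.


Tangent line at P: 5*x - 7*y - 2 = 0.

Step 1: f(-1, -1) = 0, so P lies on C.
Step 2: partial derivatives
  f_x(x, y) = 3*x**2 + 2*x*y + 2*y**2 - 2, f_y(x, y) = x**2 + 4*x*y - 6*y**2 + 4*y - 2.
  f_x(P) = 5, f_y(P) = -7 (gradient nonzero, so P is smooth).
Step 3: tangent line at P: 5·(x − -1) + -7·(y − -1) = 0.
Expanding: 5*x - 7*y - 2 = 0.


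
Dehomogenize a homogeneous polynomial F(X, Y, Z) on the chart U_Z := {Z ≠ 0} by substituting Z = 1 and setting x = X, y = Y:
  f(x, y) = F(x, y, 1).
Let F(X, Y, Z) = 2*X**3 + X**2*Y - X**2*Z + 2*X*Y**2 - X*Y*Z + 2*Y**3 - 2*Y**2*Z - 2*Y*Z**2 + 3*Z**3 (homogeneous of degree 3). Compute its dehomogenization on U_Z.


f(x, y) = 2*x**3 + x**2*y - x**2 + 2*x*y**2 - x*y + 2*y**3 - 2*y**2 - 2*y + 3

On U_Z we set Z = 1. Each monomial c·X^i·Y^j·Z^k in F becomes c·x^i·y^j·1^k = c·x^i·y^j.
Substituting Z = 1: F(X, Y, 1) = 2*x**3 + x**2*y - x**2 + 2*x*y**2 - x*y + 2*y**3 - 2*y**2 - 2*y + 3.
Note: deg(f) ≤ deg(F) = 3; strict inequality happens when F is divisible by Z (lost terms).


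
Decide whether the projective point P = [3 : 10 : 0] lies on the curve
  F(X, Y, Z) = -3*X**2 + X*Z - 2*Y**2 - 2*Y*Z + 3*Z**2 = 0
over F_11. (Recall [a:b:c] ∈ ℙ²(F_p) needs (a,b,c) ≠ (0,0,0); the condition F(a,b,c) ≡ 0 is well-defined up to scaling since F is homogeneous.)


F(3,10,0) ≡ 4 (mod 11); P is NOT on the curve.

Evaluate F(3, 10, 0) term-by-term (mod 11).
  -3*X**2 ↦ -3·9·1·1 = -27
  X*Z ↦ 1·3·1·0 = 0
  -2*Y**2 ↦ -2·1·100·1 = -200
  -2*Y*Z ↦ -2·1·10·0 = 0
  3*Z**2 ↦ 3·1·1·0 = 0
Sum: F(3, 10, 0) = (-27) + (0) + (-200) + (0) + (0) = -227.
Reducing mod 11: -227 ≡ 4 (mod 11).
Since F(a, b, c) ≡ 4 ≠ 0 (mod 11), P does NOT lie on the curve.


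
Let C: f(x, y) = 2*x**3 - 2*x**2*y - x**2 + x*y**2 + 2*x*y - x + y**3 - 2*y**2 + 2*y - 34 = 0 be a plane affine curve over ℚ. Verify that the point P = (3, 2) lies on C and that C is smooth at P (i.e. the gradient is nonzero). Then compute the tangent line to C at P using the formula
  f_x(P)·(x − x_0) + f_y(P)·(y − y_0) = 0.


Tangent line at P: 31*x + 6*y - 105 = 0.

Step 1: f(3, 2) = 0, so P lies on C.
Step 2: partial derivatives
  f_x(x, y) = 6*x**2 - 4*x*y - 2*x + y**2 + 2*y - 1, f_y(x, y) = -2*x**2 + 2*x*y + 2*x + 3*y**2 - 4*y + 2.
  f_x(P) = 31, f_y(P) = 6 (gradient nonzero, so P is smooth).
Step 3: tangent line at P: 31·(x − 3) + 6·(y − 2) = 0.
Expanding: 31*x + 6*y - 105 = 0.


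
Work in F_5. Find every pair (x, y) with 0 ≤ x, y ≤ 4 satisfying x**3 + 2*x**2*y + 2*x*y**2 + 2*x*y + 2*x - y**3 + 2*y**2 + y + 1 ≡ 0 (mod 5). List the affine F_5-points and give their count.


Affine F_5-points: {(0, 3), (2, 2)}; count = 2.

For each of the 25 pairs (x, y) ∈ F_5², evaluate f(x, y) mod 5. Record the zeros.
  x = 0: [0↦1, 1↦3, 2↦3, 3↦0, 4↦3]  zeros at y ∈ {3}
  x = 1: [0↦4, 1↦2, 2↦2, 3↦3, 4↦4]  zeros at y ∈ ∅
  x = 2: [0↦3, 1↦1, 2↦0, 3↦4, 4↦2]  zeros at y ∈ {2}
  x = 3: [0↦4, 1↦1, 2↦3, 3↦4, 4↦3]  zeros at y ∈ ∅
  x = 4: [0↦3, 1↦3, 2↦2, 3↦4, 4↦3]  zeros at y ∈ ∅
Collecting zeros: affine points = {(0, 3), (2, 2)}.
Total count |C(F_5)_aff| = 2.


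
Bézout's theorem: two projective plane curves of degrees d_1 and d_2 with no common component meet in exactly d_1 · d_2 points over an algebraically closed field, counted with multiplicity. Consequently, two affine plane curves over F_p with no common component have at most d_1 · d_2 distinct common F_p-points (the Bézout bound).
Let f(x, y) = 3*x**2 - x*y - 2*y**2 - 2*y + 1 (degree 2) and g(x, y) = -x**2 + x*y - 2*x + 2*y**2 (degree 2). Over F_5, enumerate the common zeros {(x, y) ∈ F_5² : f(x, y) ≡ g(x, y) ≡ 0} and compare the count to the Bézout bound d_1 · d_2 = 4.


Common zeros: ∅; count = 0; Bézout bound = 4.

deg(f) = 2, deg(g) = 2, so Bézout bound = 4.
Scan x ∈ F_5. For each x, list the y ∈ F_5 with f(x, y) ≡ 0 and those with g(x, y) ≡ 0 (mod 5); the common zeros in that column are the intersection.
  x = 0: f ≡ 0 at y ∈ ∅; g ≡ 0 at y ∈ {0}; common: ∅.
  x = 1: f ≡ 0 at y ∈ {2, 4}; g ≡ 0 at y ∈ {1}; common: ∅.
  x = 2: f ≡ 0 at y ∈ {4}; g ≡ 0 at y ∈ ∅; common: ∅.
  x = 3: f ≡ 0 at y ∈ {2, 3}; g ≡ 0 at y ∈ {0, 1}; common: ∅.
  x = 4: f ≡ 0 at y ∈ ∅; g ≡ 0 at y ∈ ∅; common: ∅.
Collecting: common zeros = ∅, so the count is 0.
Comparison with the Bézout bound: 0 ≤ 4 = deg(f)·deg(g), as expected for curves with no common component (the affine F_5-count falls short of the bound because intersections may lie at infinity, over extension fields, or carry multiplicity).


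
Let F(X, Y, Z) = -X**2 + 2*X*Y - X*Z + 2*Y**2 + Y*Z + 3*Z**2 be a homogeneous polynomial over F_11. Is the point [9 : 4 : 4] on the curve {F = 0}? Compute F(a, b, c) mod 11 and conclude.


F(9,4,4) ≡ 7 (mod 11); P is NOT on the curve.

Evaluate F(9, 4, 4) term-by-term (mod 11).
  -X**2 ↦ -1·81·1·1 = -81
  2*X*Y ↦ 2·9·4·1 = 72
  -X*Z ↦ -1·9·1·4 = -36
  2*Y**2 ↦ 2·1·16·1 = 32
  Y*Z ↦ 1·1·4·4 = 16
  3*Z**2 ↦ 3·1·1·16 = 48
Sum: F(9, 4, 4) = (-81) + (72) + (-36) + (32) + (16) + (48) = 51.
Reducing mod 11: 51 ≡ 7 (mod 11).
Since F(a, b, c) ≡ 7 ≠ 0 (mod 11), P does NOT lie on the curve.


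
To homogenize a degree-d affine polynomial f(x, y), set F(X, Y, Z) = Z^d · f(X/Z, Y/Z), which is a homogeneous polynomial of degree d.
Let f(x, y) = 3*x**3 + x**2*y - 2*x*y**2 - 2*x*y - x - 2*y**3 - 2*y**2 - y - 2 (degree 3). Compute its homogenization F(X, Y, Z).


F(X, Y, Z) = 3*X**3 + X**2*Y - 2*X*Y**2 - 2*X*Y*Z - X*Z**2 - 2*Y**3 - 2*Y**2*Z - Y*Z**2 - 2*Z**3

deg(f) = 3.
Substitute x = X/Z, y = Y/Z into f, then multiply by Z^3.
  monomial 3·x^3·y^0 ↦ 3·X^3·Y^0·Z^0.
  monomial 1·x^2·y^1 ↦ 1·X^2·Y^1·Z^0.
  monomial -2·x^1·y^2 ↦ -2·X^1·Y^2·Z^0.
  monomial -2·x^1·y^1 ↦ -2·X^1·Y^1·Z^1.
  monomial -1·x^1·y^0 ↦ -1·X^1·Y^0·Z^2.
  monomial -2·x^0·y^3 ↦ -2·X^0·Y^3·Z^0.
  monomial -2·x^0·y^2 ↦ -2·X^0·Y^2·Z^1.
  monomial -1·x^0·y^1 ↦ -1·X^0·Y^1·Z^2.
  monomial -2·x^0·y^0 ↦ -2·X^0·Y^0·Z^3.
Collecting: F(X, Y, Z) = 3*X**3 + X**2*Y - 2*X*Y**2 - 2*X*Y*Z - X*Z**2 - 2*Y**3 - 2*Y**2*Z - Y*Z**2 - 2*Z**3.


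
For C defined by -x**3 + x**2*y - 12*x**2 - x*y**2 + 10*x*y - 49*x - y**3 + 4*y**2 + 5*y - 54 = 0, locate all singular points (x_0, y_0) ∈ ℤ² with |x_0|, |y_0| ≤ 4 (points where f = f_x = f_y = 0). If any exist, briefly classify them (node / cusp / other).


Singular points: {(-3, 2)}; classification: node.

Compute partial derivatives:
  f_x = -3*x**2 + 2*x*y - 24*x - y**2 + 10*y - 49.
  f_y = x**2 - 2*x*y + 10*x - 3*y**2 + 8*y + 5.
Scan x_0 ∈ {−4, ..., 4}. For each x_0, f_y(x_0, y) is a polynomial in y; find its integer roots y ∈ {−4, ..., 4}, then test f_x and f at those candidates.
  x = -4: f_y(-4, y) = -3*y**2 + 16*y - 19; no integer root y with |y| ≤ 4.
  x = -3: f_y(-3, y) = -3*y**2 + 14*y - 16; vanishes at y ∈ {2}. (-3, 2): f_x = 0, f = 0 — SINGULAR.
  x = -2: f_y(-2, y) = -3*y**2 + 12*y - 11; no integer root y with |y| ≤ 4.
  x = -1: f_y(-1, y) = -3*y**2 + 10*y - 4; no integer root y with |y| ≤ 4.
  x = 0: f_y(0, y) = -3*y**2 + 8*y + 5; no integer root y with |y| ≤ 4.
  x = 1: f_y(1, y) = -3*y**2 + 6*y + 16; no integer root y with |y| ≤ 4.
  x = 2: f_y(2, y) = -3*y**2 + 4*y + 29; no integer root y with |y| ≤ 4.
  x = 3: f_y(3, y) = -3*y**2 + 2*y + 44; no integer root y with |y| ≤ 4.
  x = 4: f_y(4, y) = 61 - 3*y**2; no integer root y with |y| ≤ 4.
Only singular point on the grid: (-3, 2).
Classify: substitute x = -3 + u, y = 2 + v and expand: f = -u**3 + u**2*v - u**2 - u*v**2 - v**3 + v**2.
No constant or linear terms (consistent with a singular point). Quadratic part: -u**2 + v**2. Cubic part: -u**3 + u**2*v - u*v**2 - v**3.
The quadratic part v**2 - u**2 = (v − u)(v + u) splits into two distinct linear factors, so there are two distinct tangent lines y − 2 = ±(x − -3) — this is a node (ordinary double point).
Classification: node.


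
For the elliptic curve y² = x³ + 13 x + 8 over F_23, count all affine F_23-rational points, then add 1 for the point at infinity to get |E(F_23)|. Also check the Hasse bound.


Affine points = {(0, 10), (0, 13), (4, 3), (4, 20), (6, 7), (6, 16), (8, 7), (8, 16), (9, 7), (9, 16), (12, 11), (12, 12), (14, 6), (14, 17), (15, 6), (15, 17), (17, 6), (17, 17), (18, 5), (18, 18)}; affine count = 20; |E(F_23)| = 21.

Discriminant check: Δ ∝ 4a³ + 27b² = 4·13³ + 27·8² = 4·2197 + 27·64 ≡ 5 (mod 23). Nonzero ⇒ E is nonsingular.
For each x ∈ F_23, compute rhs = x³ + 13·x + 8 mod 23, then count y ∈ F_23 with y² ≡ rhs.
  x = 0: rhs = 8, matching y values: 10, 13 (2 points).
  x = 1: rhs = 22, matching y values: none (0 points).
  x = 2: rhs = 19, matching y values: none (0 points).
  x = 3: rhs = 5, matching y values: none (0 points).
  x = 4: rhs = 9, matching y values: 3, 20 (2 points).
  x = 5: rhs = 14, matching y values: none (0 points).
  x = 6: rhs = 3, matching y values: 7, 16 (2 points).
  x = 7: rhs = 5, matching y values: none (0 points).
  x = 8: rhs = 3, matching y values: 7, 16 (2 points).
  x = 9: rhs = 3, matching y values: 7, 16 (2 points).
  x = 10: rhs = 11, matching y values: none (0 points).
  x = 11: rhs = 10, matching y values: none (0 points).
  x = 12: rhs = 6, matching y values: 11, 12 (2 points).
  x = 13: rhs = 5, matching y values: none (0 points).
  x = 14: rhs = 13, matching y values: 6, 17 (2 points).
  x = 15: rhs = 13, matching y values: 6, 17 (2 points).
  x = 16: rhs = 11, matching y values: none (0 points).
  x = 17: rhs = 13, matching y values: 6, 17 (2 points).
  x = 18: rhs = 2, matching y values: 5, 18 (2 points).
  x = 19: rhs = 7, matching y values: none (0 points).
  x = 20: rhs = 11, matching y values: none (0 points).
  x = 21: rhs = 20, matching y values: none (0 points).
  x = 22: rhs = 17, matching y values: none (0 points).
Total affine count: 20.
Full point count |E(F_23)| = 20 + 1 = 21.
Hasse bound: |21 − (23+1)| = |-3| = 3 ≤ 2√23 ≈ 9.5917 ✓.


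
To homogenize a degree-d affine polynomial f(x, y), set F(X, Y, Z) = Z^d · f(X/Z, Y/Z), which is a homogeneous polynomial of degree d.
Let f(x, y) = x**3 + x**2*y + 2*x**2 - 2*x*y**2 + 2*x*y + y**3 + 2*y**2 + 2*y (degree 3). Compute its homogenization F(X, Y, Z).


F(X, Y, Z) = X**3 + X**2*Y + 2*X**2*Z - 2*X*Y**2 + 2*X*Y*Z + Y**3 + 2*Y**2*Z + 2*Y*Z**2

deg(f) = 3.
Substitute x = X/Z, y = Y/Z into f, then multiply by Z^3.
  monomial 1·x^3·y^0 ↦ 1·X^3·Y^0·Z^0.
  monomial 1·x^2·y^1 ↦ 1·X^2·Y^1·Z^0.
  monomial 2·x^2·y^0 ↦ 2·X^2·Y^0·Z^1.
  monomial -2·x^1·y^2 ↦ -2·X^1·Y^2·Z^0.
  monomial 2·x^1·y^1 ↦ 2·X^1·Y^1·Z^1.
  monomial 1·x^0·y^3 ↦ 1·X^0·Y^3·Z^0.
  monomial 2·x^0·y^2 ↦ 2·X^0·Y^2·Z^1.
  monomial 2·x^0·y^1 ↦ 2·X^0·Y^1·Z^2.
Collecting: F(X, Y, Z) = X**3 + X**2*Y + 2*X**2*Z - 2*X*Y**2 + 2*X*Y*Z + Y**3 + 2*Y**2*Z + 2*Y*Z**2.


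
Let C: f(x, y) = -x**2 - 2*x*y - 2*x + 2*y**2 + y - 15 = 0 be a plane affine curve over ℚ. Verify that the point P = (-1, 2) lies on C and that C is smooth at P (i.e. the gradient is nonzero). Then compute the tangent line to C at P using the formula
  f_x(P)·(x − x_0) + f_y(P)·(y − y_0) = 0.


Tangent line at P: -4*x + 11*y - 26 = 0.

Step 1: f(-1, 2) = 0, so P lies on C.
Step 2: partial derivatives
  f_x(x, y) = -2*x - 2*y - 2, f_y(x, y) = -2*x + 4*y + 1.
  f_x(P) = -4, f_y(P) = 11 (gradient nonzero, so P is smooth).
Step 3: tangent line at P: -4·(x − -1) + 11·(y − 2) = 0.
Expanding: -4*x + 11*y - 26 = 0.


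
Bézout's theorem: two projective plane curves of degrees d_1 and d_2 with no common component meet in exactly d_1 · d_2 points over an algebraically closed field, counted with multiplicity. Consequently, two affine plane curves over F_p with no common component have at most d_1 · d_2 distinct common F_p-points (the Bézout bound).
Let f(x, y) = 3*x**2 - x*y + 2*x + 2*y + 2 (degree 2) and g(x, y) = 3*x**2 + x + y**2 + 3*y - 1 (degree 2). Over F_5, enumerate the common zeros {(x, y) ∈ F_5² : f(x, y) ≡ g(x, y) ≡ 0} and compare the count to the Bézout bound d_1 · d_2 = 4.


Common zeros: ∅; count = 0; Bézout bound = 4.

deg(f) = 2, deg(g) = 2, so Bézout bound = 4.
Scan x ∈ F_5. For each x, list the y ∈ F_5 with f(x, y) ≡ 0 and those with g(x, y) ≡ 0 (mod 5); the common zeros in that column are the intersection.
  x = 0: f ≡ 0 at y ∈ {4}; g ≡ 0 at y ∈ ∅; common: ∅.
  x = 1: f ≡ 0 at y ∈ {3}; g ≡ 0 at y ∈ ∅; common: ∅.
  x = 2: f ≡ 0 at y ∈ ∅; g ≡ 0 at y ∈ ∅; common: ∅.
  x = 3: f ≡ 0 at y ∈ {0}; g ≡ 0 at y ∈ ∅; common: ∅.
  x = 4: f ≡ 0 at y ∈ {4}; g ≡ 0 at y ∈ {1}; common: ∅.
Collecting: common zeros = ∅, so the count is 0.
Comparison with the Bézout bound: 0 ≤ 4 = deg(f)·deg(g), as expected for curves with no common component (the affine F_5-count falls short of the bound because intersections may lie at infinity, over extension fields, or carry multiplicity).


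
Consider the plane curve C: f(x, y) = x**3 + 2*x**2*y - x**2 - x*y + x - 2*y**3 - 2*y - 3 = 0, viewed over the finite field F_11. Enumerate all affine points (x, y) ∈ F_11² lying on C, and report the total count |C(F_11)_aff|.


Affine F_11-points: {(1, 6), (1, 8), (2, 9), (3, 8), (5, 1), (6, 5), (6, 7), (6, 10), (7, 1), (9, 1)}; count = 10.

For each of the 121 pairs (x, y) ∈ F_11², evaluate f(x, y) mod 11. Record the zeros.
  x = 0: [0↦8, 1↦4, 2↦10, 3↦3, 4↦4, 5↦1, 6↦4, 7↦1, 8↦2, 9↦6, 10↦1]  zeros at y ∈ ∅
  x = 1: [0↦9, 1↦6, 2↦2, 3↦7, 4↦9, 5↦7, 6↦0, 7↦9, 8↦0, 9↦5, 10↦1]  zeros at y ∈ {6, 8}
  x = 2: [0↦3, 1↦5, 2↦6, 3↦5, 4↦1, 5↦4, 6↦2, 7↦5, 8↦1, 9↦0, 10↦1]  zeros at y ∈ {9}
  x = 3: [0↦7, 1↦7, 2↦6, 3↦3, 4↦8, 5↦9, 6↦5, 7↦6, 8↦0, 9↦8, 10↦7]  zeros at y ∈ {8}
  x = 4: [0↦5, 1↦7, 2↦8, 3↦7, 4↦3, 5↦6, 6↦4, 7↦7, 8↦3, 9↦2, 10↦3]  zeros at y ∈ ∅
  x = 5: [0↦3, 1↦0, 2↦7, 3↦1, 4↦3, 5↦1, 6↦5, 7↦3, 8↦5, 9↦10, 10↦6]  zeros at y ∈ {1}
  x = 6: [0↦7, 1↦3, 2↦9, 3↦2, 4↦3, 5↦0, 6↦3, 7↦0, 8↦1, 9↦5, 10↦0]  zeros at y ∈ {5, 7, 10}
  x = 7: [0↦1, 1↦0, 2↦9, 3↦5, 4↦9, 5↦9, 6↦4, 7↦4, 8↦8, 9↦4, 10↦2]  zeros at y ∈ {1}
  x = 8: [0↦2, 1↦8, 2↦2, 3↦5, 4↦5, 5↦1, 6↦3, 7↦10, 8↦10, 9↦2, 10↦7]  zeros at y ∈ ∅
  x = 9: [0↦5, 1↦0, 2↦5, 3↦8, 4↦8, 5↦4, 6↦6, 7↦2, 8↦2, 9↦5, 10↦10]  zeros at y ∈ {1}
  x = 10: [0↦5, 1↦4, 2↦2, 3↦9, 4↦2, 5↦2, 6↦8, 7↦8, 8↦1, 9↦8, 10↦6]  zeros at y ∈ ∅
Collecting zeros: affine points = {(1, 6), (1, 8), (2, 9), (3, 8), (5, 1), (6, 5), (6, 7), (6, 10), (7, 1), (9, 1)}.
Total count |C(F_11)_aff| = 10.


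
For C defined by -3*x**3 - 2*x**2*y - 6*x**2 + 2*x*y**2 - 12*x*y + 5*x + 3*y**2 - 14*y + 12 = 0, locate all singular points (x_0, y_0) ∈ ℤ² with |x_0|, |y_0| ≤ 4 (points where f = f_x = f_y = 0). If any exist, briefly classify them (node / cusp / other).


Singular points: {(-1, 2)}; classification: node.

Compute partial derivatives:
  f_x = -9*x**2 - 4*x*y - 12*x + 2*y**2 - 12*y + 5.
  f_y = -2*x**2 + 4*x*y - 12*x + 6*y - 14.
Scan x_0 ∈ {−4, ..., 4}. For each x_0, f_y(x_0, y) is a polynomial in y; find its integer roots y ∈ {−4, ..., 4}, then test f_x and f at those candidates.
  x = -4: f_y(-4, y) = 2 - 10*y; no integer root y with |y| ≤ 4.
  x = -3: f_y(-3, y) = 4 - 6*y; no integer root y with |y| ≤ 4.
  x = -2: f_y(-2, y) = 2 - 2*y; vanishes at y ∈ {1}. (-2, 1): f_x = -9 ≠ 0.
  x = -1: f_y(-1, y) = 2*y - 4; vanishes at y ∈ {2}. (-1, 2): f_x = 0, f = 0 — SINGULAR.
  x = 0: f_y(0, y) = 6*y - 14; no integer root y with |y| ≤ 4.
  x = 1: f_y(1, y) = 10*y - 28; no integer root y with |y| ≤ 4.
  x = 2: f_y(2, y) = 14*y - 46; no integer root y with |y| ≤ 4.
  x = 3: f_y(3, y) = 18*y - 68; no integer root y with |y| ≤ 4.
  x = 4: f_y(4, y) = 22*y - 94; no integer root y with |y| ≤ 4.
Only singular point on the grid: (-1, 2).
Classify: substitute x = -1 + u, y = 2 + v and expand: f = -3*u**3 - 2*u**2*v - u**2 + 2*u*v**2 + v**2.
No constant or linear terms (consistent with a singular point). Quadratic part: -u**2 + v**2. Cubic part: -3*u**3 - 2*u**2*v + 2*u*v**2.
The quadratic part v**2 - u**2 = (v − u)(v + u) splits into two distinct linear factors, so there are two distinct tangent lines y − 2 = ±(x − -1) — this is a node (ordinary double point).
Classification: node.


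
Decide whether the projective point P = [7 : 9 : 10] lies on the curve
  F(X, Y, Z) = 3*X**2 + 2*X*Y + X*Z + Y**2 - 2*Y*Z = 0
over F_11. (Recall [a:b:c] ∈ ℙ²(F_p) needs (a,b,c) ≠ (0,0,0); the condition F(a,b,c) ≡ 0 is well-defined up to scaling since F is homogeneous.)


F(7,9,10) ≡ 2 (mod 11); P is NOT on the curve.

Evaluate F(7, 9, 10) term-by-term (mod 11).
  3*X**2 ↦ 3·49·1·1 = 147
  2*X*Y ↦ 2·7·9·1 = 126
  X*Z ↦ 1·7·1·10 = 70
  Y**2 ↦ 1·1·81·1 = 81
  -2*Y*Z ↦ -2·1·9·10 = -180
Sum: F(7, 9, 10) = (147) + (126) + (70) + (81) + (-180) = 244.
Reducing mod 11: 244 ≡ 2 (mod 11).
Since F(a, b, c) ≡ 2 ≠ 0 (mod 11), P does NOT lie on the curve.


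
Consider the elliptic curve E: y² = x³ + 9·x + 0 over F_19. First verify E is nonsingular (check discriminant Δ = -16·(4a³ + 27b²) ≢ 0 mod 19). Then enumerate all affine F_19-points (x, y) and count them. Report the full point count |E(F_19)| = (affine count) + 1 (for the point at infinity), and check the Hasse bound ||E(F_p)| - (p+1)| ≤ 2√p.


Affine points = {(0, 0), (2, 8), (2, 11), (3, 4), (3, 15), (4, 9), (4, 10), (6, 2), (6, 17), (7, 8), (7, 11), (10, 8), (10, 11), (11, 9), (11, 10), (14, 1), (14, 18), (18, 3), (18, 16)}; affine count = 19; |E(F_19)| = 20.

Discriminant check: Δ ∝ 4a³ + 27b² = 4·9³ + 27·0² = 4·729 + 27·0 ≡ 9 (mod 19). Nonzero ⇒ E is nonsingular.
For each x ∈ F_19, compute rhs = x³ + 9·x + 0 mod 19, then count y ∈ F_19 with y² ≡ rhs.
  x = 0: rhs = 0, matching y values: 0 (1 points).
  x = 1: rhs = 10, matching y values: none (0 points).
  x = 2: rhs = 7, matching y values: 8, 11 (2 points).
  x = 3: rhs = 16, matching y values: 4, 15 (2 points).
  x = 4: rhs = 5, matching y values: 9, 10 (2 points).
  x = 5: rhs = 18, matching y values: none (0 points).
  x = 6: rhs = 4, matching y values: 2, 17 (2 points).
  x = 7: rhs = 7, matching y values: 8, 11 (2 points).
  x = 8: rhs = 14, matching y values: none (0 points).
  x = 9: rhs = 12, matching y values: none (0 points).
  x = 10: rhs = 7, matching y values: 8, 11 (2 points).
  x = 11: rhs = 5, matching y values: 9, 10 (2 points).
  x = 12: rhs = 12, matching y values: none (0 points).
  x = 13: rhs = 15, matching y values: none (0 points).
  x = 14: rhs = 1, matching y values: 1, 18 (2 points).
  x = 15: rhs = 14, matching y values: none (0 points).
  x = 16: rhs = 3, matching y values: none (0 points).
  x = 17: rhs = 12, matching y values: none (0 points).
  x = 18: rhs = 9, matching y values: 3, 16 (2 points).
Total affine count: 19.
Full point count |E(F_19)| = 19 + 1 = 20.
Hasse bound: |20 − (19+1)| = |0| = 0 ≤ 2√19 ≈ 8.7178 ✓.


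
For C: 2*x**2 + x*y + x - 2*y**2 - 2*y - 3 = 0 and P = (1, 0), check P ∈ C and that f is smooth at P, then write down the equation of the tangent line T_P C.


Tangent line at P: 5*x - y - 5 = 0.

Step 1: f(1, 0) = 0, so P lies on C.
Step 2: partial derivatives
  f_x(x, y) = 4*x + y + 1, f_y(x, y) = x - 4*y - 2.
  f_x(P) = 5, f_y(P) = -1 (gradient nonzero, so P is smooth).
Step 3: tangent line at P: 5·(x − 1) + -1·(y − 0) = 0.
Expanding: 5*x - y - 5 = 0.


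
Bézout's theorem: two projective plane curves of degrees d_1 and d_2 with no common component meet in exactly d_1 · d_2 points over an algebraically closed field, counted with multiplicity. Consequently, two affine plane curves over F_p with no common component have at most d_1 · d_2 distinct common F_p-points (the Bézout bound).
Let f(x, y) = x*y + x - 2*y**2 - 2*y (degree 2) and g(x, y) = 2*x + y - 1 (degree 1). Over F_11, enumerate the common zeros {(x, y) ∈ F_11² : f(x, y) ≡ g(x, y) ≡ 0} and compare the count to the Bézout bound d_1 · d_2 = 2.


Common zeros: {(1, 10), (7, 9)}; count = 2; Bézout bound = 2.

deg(f) = 2, deg(g) = 1, so Bézout bound = 2.
Scan x ∈ F_11. For each x, list the y ∈ F_11 with f(x, y) ≡ 0 and those with g(x, y) ≡ 0 (mod 11); the common zeros in that column are the intersection.
  x = 0: f ≡ 0 at y ∈ {0, 10}; g ≡ 0 at y ∈ {1}; common: ∅.
  x = 1: f ≡ 0 at y ∈ {6, 10}; g ≡ 0 at y ∈ {10}; common: {10}.
  x = 2: f ≡ 0 at y ∈ {1, 10}; g ≡ 0 at y ∈ {8}; common: ∅.
  x = 3: f ≡ 0 at y ∈ {7, 10}; g ≡ 0 at y ∈ {6}; common: ∅.
  x = 4: f ≡ 0 at y ∈ {2, 10}; g ≡ 0 at y ∈ {4}; common: ∅.
  x = 5: f ≡ 0 at y ∈ {8, 10}; g ≡ 0 at y ∈ {2}; common: ∅.
  x = 6: f ≡ 0 at y ∈ {3, 10}; g ≡ 0 at y ∈ {0}; common: ∅.
  x = 7: f ≡ 0 at y ∈ {9, 10}; g ≡ 0 at y ∈ {9}; common: {9}.
  x = 8: f ≡ 0 at y ∈ {4, 10}; g ≡ 0 at y ∈ {7}; common: ∅.
  x = 9: f ≡ 0 at y ∈ {10}; g ≡ 0 at y ∈ {5}; common: ∅.
  x = 10: f ≡ 0 at y ∈ {5, 10}; g ≡ 0 at y ∈ {3}; common: ∅.
Collecting: common zeros = {(1, 10), (7, 9)}, so the count is 2.
Comparison with the Bézout bound: 2 ≤ 2 = deg(f)·deg(g), as expected for curves with no common component (the bound is attained).


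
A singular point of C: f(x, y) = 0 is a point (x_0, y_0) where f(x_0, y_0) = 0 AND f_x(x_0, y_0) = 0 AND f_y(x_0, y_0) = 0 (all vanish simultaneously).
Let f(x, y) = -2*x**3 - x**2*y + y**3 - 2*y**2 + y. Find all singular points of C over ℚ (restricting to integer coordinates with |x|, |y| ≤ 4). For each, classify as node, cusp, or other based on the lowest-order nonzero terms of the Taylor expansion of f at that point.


Singular points: {(0, 1)}; classification: node.

Compute partial derivatives:
  f_x = -6*x**2 - 2*x*y.
  f_y = -x**2 + 3*y**2 - 4*y + 1.
Scan x_0 ∈ {−4, ..., 4}. For each x_0, f_y(x_0, y) is a polynomial in y; find its integer roots y ∈ {−4, ..., 4}, then test f_x and f at those candidates.
  x = -4: f_y(-4, y) = 3*y**2 - 4*y - 15; vanishes at y ∈ {3}. (-4, 3): f_x = -72 ≠ 0.
  x = -3: f_y(-3, y) = 3*y**2 - 4*y - 8; no integer root y with |y| ≤ 4.
  x = -2: f_y(-2, y) = 3*y**2 - 4*y - 3; no integer root y with |y| ≤ 4.
  x = -1: f_y(-1, y) = 3*y**2 - 4*y; vanishes at y ∈ {0}. (-1, 0): f_x = -6 ≠ 0.
  x = 0: f_y(0, y) = 3*y**2 - 4*y + 1; vanishes at y ∈ {1}. (0, 1): f_x = 0, f = 0 — SINGULAR.
  x = 1: f_y(1, y) = 3*y**2 - 4*y; vanishes at y ∈ {0}. (1, 0): f_x = -6 ≠ 0.
  x = 2: f_y(2, y) = 3*y**2 - 4*y - 3; no integer root y with |y| ≤ 4.
  x = 3: f_y(3, y) = 3*y**2 - 4*y - 8; no integer root y with |y| ≤ 4.
  x = 4: f_y(4, y) = 3*y**2 - 4*y - 15; vanishes at y ∈ {3}. (4, 3): f_x = -120 ≠ 0.
Only singular point on the grid: (0, 1).
Classify: substitute x = 0 + u, y = 1 + v and expand: f = -2*u**3 - u**2*v - u**2 + v**3 + v**2.
No constant or linear terms (consistent with a singular point). Quadratic part: -u**2 + v**2. Cubic part: -2*u**3 - u**2*v + v**3.
The quadratic part v**2 - u**2 = (v − u)(v + u) splits into two distinct linear factors, so there are two distinct tangent lines y − 1 = ±(x − 0) — this is a node (ordinary double point).
Classification: node.


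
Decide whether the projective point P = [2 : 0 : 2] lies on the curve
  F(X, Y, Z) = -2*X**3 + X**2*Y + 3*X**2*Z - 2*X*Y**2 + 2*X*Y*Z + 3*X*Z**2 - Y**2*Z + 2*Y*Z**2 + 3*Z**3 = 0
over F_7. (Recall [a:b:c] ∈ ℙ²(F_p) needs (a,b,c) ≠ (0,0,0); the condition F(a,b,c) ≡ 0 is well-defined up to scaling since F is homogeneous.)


F(2,0,2) ≡ 0 (mod 7); P is on the curve.

Evaluate F(2, 0, 2) term-by-term (mod 7).
  -2*X**3 ↦ -2·8·1·1 = -16
  X**2*Y ↦ 1·4·0·1 = 0
  3*X**2*Z ↦ 3·4·1·2 = 24
  -2*X*Y**2 ↦ -2·2·0·1 = 0
  2*X*Y*Z ↦ 2·2·0·2 = 0
  3*X*Z**2 ↦ 3·2·1·4 = 24
  -Y**2*Z ↦ -1·1·0·2 = 0
  2*Y*Z**2 ↦ 2·1·0·4 = 0
  3*Z**3 ↦ 3·1·1·8 = 24
Sum: F(2, 0, 2) = (-16) + (0) + (24) + (0) + (0) + (24) + (0) + (0) + (24) = 56.
Reducing mod 7: 56 ≡ 0 (mod 7).
Since F(a, b, c) ≡ 0 (mod 7), P lies on the curve.


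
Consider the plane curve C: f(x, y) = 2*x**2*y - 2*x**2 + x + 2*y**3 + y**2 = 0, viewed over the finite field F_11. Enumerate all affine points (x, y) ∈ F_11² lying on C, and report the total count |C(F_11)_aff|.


Affine F_11-points: {(0, 0), (0, 5), (1, 7), (3, 6), (4, 5), (6, 0), (8, 1), (9, 3), (9, 6), (9, 7), (10, 3)}; count = 11.

For each of the 121 pairs (x, y) ∈ F_11², evaluate f(x, y) mod 11. Record the zeros.
  x = 0: [0↦0, 1↦3, 2↦9, 3↦8, 4↦1, 5↦0, 6↦6, 7↦9, 8↦10, 9↦10, 10↦10]  zeros at y ∈ {0, 5}
  x = 1: [0↦10, 1↦4, 2↦1, 3↦2, 4↦8, 5↦9, 6↦6, 7↦0, 8↦3, 9↦5, 10↦7]  zeros at y ∈ {7}
  x = 2: [0↦5, 1↦5, 2↦8, 3↦4, 4↦5, 5↦1, 6↦4, 7↦4, 8↦2, 9↦10, 10↦7]  zeros at y ∈ ∅
  x = 3: [0↦7, 1↦6, 2↦8, 3↦3, 4↦3, 5↦9, 6↦0, 7↦10, 8↦7, 9↦3, 10↦10]  zeros at y ∈ {6}
  x = 4: [0↦5, 1↦7, 2↦1, 3↦10, 4↦2, 5↦0, 6↦5, 7↦7, 8↦7, 9↦6, 10↦5]  zeros at y ∈ {5}
  x = 5: [0↦10, 1↦8, 2↦9, 3↦3, 4↦2, 5↦7, 6↦8, 7↦6, 8↦2, 9↦8, 10↦3]  zeros at y ∈ ∅
  x = 6: [0↦0, 1↦9, 2↦10, 3↦4, 4↦3, 5↦8, 6↦9, 7↦7, 8↦3, 9↦9, 10↦4]  zeros at y ∈ {0}
  x = 7: [0↦8, 1↦10, 2↦4, 3↦2, 4↦5, 5↦3, 6↦8, 7↦10, 8↦10, 9↦9, 10↦8]  zeros at y ∈ ∅
  x = 8: [0↦1, 1↦0, 2↦2, 3↦8, 4↦8, 5↦3, 6↦5, 7↦4, 8↦1, 9↦8, 10↦4]  zeros at y ∈ {1}
  x = 9: [0↦1, 1↦1, 2↦4, 3↦0, 4↦1, 5↦8, 6↦0, 7↦0, 8↦9, 9↦6, 10↦3]  zeros at y ∈ {3, 6, 7}
  x = 10: [0↦8, 1↦2, 2↦10, 3↦0, 4↦6, 5↦7, 6↦4, 7↦9, 8↦1, 9↦3, 10↦5]  zeros at y ∈ {3}
Collecting zeros: affine points = {(0, 0), (0, 5), (1, 7), (3, 6), (4, 5), (6, 0), (8, 1), (9, 3), (9, 6), (9, 7), (10, 3)}.
Total count |C(F_11)_aff| = 11.


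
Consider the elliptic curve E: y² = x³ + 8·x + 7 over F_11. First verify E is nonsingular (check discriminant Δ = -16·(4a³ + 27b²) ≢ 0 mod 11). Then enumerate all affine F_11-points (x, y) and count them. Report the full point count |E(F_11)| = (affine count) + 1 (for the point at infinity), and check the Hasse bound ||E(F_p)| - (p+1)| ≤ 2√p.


Affine points = {(1, 4), (1, 7), (2, 3), (2, 8), (3, 5), (3, 6), (4, 2), (4, 9), (8, 0), (9, 4), (9, 7), (10, 3), (10, 8)}; affine count = 13; |E(F_11)| = 14.

Discriminant check: Δ ∝ 4a³ + 27b² = 4·8³ + 27·7² = 4·512 + 27·49 ≡ 5 (mod 11). Nonzero ⇒ E is nonsingular.
For each x ∈ F_11, compute rhs = x³ + 8·x + 7 mod 11, then count y ∈ F_11 with y² ≡ rhs.
  x = 0: rhs = 7, matching y values: none (0 points).
  x = 1: rhs = 5, matching y values: 4, 7 (2 points).
  x = 2: rhs = 9, matching y values: 3, 8 (2 points).
  x = 3: rhs = 3, matching y values: 5, 6 (2 points).
  x = 4: rhs = 4, matching y values: 2, 9 (2 points).
  x = 5: rhs = 7, matching y values: none (0 points).
  x = 6: rhs = 7, matching y values: none (0 points).
  x = 7: rhs = 10, matching y values: none (0 points).
  x = 8: rhs = 0, matching y values: 0 (1 points).
  x = 9: rhs = 5, matching y values: 4, 7 (2 points).
  x = 10: rhs = 9, matching y values: 3, 8 (2 points).
Total affine count: 13.
Full point count |E(F_11)| = 13 + 1 = 14.
Hasse bound: |14 − (11+1)| = |2| = 2 ≤ 2√11 ≈ 6.6332 ✓.
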